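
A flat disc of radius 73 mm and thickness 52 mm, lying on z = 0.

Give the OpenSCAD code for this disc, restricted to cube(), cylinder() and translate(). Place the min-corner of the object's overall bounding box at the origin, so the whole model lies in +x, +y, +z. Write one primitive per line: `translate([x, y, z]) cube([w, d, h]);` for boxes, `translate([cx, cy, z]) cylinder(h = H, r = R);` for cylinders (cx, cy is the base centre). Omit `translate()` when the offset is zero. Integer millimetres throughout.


translate([73, 73, 0]) cylinder(h = 52, r = 73);


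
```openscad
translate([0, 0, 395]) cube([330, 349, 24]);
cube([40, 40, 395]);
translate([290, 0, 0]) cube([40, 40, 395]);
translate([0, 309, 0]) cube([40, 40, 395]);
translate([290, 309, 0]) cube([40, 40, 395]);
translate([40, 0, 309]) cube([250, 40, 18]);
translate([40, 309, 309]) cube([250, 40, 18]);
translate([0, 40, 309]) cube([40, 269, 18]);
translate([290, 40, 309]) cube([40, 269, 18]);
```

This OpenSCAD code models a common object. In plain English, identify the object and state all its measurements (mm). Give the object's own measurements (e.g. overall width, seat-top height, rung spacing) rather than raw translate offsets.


A four-legged stool. The seat is a 330×349×24 mm slab whose top surface is at z = 419 mm; four square legs, each 40×40 mm in cross-section, run from the floor (z = 0) to the underside of the seat, each flush with a corner of the seat. Four stretchers, 40 mm wide and 18 mm tall, connect adjacent legs with their undersides at z = 309 mm, each running between the inner faces of the legs it joins and aligned with the legs' outer faces on the other axis.


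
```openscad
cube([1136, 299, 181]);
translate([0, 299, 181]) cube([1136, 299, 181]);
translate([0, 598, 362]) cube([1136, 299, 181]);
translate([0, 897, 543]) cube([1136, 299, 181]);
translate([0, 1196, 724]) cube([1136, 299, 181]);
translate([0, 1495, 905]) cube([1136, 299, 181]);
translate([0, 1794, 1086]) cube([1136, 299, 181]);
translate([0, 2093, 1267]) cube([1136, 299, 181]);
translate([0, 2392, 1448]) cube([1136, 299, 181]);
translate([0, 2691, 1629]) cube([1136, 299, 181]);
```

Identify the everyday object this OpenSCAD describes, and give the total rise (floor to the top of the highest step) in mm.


A staircase. The total rise is 1810 mm.

10 identical blocks, each offset up and back from the previous — a staircase. Each step is 181 mm tall and there are 10 of them, so the total rise is 10 × 181 = 1810 mm.


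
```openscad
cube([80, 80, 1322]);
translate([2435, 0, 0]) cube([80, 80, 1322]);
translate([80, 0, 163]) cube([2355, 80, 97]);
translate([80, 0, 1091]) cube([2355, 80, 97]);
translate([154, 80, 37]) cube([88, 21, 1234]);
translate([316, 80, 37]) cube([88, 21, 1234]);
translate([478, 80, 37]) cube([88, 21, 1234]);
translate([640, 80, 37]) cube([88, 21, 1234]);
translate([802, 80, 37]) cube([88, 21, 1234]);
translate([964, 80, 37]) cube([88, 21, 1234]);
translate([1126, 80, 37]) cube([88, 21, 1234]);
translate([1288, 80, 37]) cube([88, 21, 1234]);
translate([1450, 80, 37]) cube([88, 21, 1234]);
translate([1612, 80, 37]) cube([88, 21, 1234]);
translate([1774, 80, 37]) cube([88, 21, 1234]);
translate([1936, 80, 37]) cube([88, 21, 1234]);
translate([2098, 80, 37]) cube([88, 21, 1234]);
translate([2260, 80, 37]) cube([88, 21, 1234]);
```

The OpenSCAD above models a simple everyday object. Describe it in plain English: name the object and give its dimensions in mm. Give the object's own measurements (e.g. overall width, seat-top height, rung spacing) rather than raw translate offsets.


A fence section. Two 80×80 mm posts, 1322 mm tall, stand on the floor with a clear span of 2355 mm between their inner faces. Two horizontal rails of 80×97 mm section span the gap between the posts with their undersides at z = 163 mm and z = 1091 mm, flush with the posts' −y face. 14 pickets, each 88 mm wide, 21 mm thick and 1234 mm tall, are fixed to the +y face of the rails with their bottoms at z = 37 mm, spaced across the span with a 74 mm gap after the −x post and between neighbouring pickets, with 87 mm left before the +x post.


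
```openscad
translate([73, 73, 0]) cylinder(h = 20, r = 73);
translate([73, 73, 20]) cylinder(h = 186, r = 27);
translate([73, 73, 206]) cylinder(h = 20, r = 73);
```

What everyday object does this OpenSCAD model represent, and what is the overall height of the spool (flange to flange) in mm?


A spool. The overall height is 226 mm.

Three coaxial cylinders, large–small–large — a spool. Two 20 mm flanges and a 186 mm core give 20 + 186 + 20 = 226 mm.


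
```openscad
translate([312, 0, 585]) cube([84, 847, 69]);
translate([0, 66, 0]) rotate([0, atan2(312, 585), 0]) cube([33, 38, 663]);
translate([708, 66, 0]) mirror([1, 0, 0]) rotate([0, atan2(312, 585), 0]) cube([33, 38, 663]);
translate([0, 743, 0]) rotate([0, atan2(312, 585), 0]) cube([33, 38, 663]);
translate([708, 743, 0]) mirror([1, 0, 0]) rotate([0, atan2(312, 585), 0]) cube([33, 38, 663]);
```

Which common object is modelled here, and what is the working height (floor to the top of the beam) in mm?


A sawhorse. The overall height is 654 mm.

A beam across two mirrored pairs of raked legs — a sawhorse. The beam's underside is at z = 585 (matching the legs' vertical rise in atan2(312, 585)) and the beam is 69 mm tall, so its top is at 585 + 69 = 654 mm. The raked legs top out at the beam's underside, so that is the highest point.


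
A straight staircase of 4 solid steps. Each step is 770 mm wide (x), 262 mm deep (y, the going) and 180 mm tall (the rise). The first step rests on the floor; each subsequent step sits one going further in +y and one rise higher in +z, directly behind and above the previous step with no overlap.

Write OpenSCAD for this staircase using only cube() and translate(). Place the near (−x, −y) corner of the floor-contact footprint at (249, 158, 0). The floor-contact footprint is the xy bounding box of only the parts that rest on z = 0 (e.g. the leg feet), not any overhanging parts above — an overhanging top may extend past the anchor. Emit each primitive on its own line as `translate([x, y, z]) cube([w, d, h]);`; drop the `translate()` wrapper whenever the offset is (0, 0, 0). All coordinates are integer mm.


translate([249, 158, 0]) cube([770, 262, 180]);
translate([249, 420, 180]) cube([770, 262, 180]);
translate([249, 682, 360]) cube([770, 262, 180]);
translate([249, 944, 540]) cube([770, 262, 180]);


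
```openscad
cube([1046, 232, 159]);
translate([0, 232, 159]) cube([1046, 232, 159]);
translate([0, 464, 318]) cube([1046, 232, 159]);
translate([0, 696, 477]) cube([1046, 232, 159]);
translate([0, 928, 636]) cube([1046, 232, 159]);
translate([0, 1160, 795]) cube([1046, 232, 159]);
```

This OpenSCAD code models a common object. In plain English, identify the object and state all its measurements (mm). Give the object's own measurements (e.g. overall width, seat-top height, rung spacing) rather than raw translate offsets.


A straight staircase of 6 solid steps. Each step is 1046 mm wide (x), 232 mm deep (y, the going) and 159 mm tall (the rise). The first step rests on the floor; each subsequent step sits one going further in +y and one rise higher in +z, directly behind and above the previous step with no overlap.


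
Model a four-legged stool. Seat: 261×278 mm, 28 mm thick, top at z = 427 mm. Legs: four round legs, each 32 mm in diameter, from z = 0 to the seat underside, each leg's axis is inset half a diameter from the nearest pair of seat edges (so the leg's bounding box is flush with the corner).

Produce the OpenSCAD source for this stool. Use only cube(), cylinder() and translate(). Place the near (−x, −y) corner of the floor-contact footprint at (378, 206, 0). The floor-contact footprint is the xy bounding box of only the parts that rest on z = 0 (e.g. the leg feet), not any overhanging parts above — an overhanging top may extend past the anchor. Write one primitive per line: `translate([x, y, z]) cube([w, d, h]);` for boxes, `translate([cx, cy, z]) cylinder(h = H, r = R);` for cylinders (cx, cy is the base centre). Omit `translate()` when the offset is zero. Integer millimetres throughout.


translate([378, 206, 399]) cube([261, 278, 28]);
translate([394, 222, 0]) cylinder(h = 399, r = 16);
translate([623, 222, 0]) cylinder(h = 399, r = 16);
translate([394, 468, 0]) cylinder(h = 399, r = 16);
translate([623, 468, 0]) cylinder(h = 399, r = 16);


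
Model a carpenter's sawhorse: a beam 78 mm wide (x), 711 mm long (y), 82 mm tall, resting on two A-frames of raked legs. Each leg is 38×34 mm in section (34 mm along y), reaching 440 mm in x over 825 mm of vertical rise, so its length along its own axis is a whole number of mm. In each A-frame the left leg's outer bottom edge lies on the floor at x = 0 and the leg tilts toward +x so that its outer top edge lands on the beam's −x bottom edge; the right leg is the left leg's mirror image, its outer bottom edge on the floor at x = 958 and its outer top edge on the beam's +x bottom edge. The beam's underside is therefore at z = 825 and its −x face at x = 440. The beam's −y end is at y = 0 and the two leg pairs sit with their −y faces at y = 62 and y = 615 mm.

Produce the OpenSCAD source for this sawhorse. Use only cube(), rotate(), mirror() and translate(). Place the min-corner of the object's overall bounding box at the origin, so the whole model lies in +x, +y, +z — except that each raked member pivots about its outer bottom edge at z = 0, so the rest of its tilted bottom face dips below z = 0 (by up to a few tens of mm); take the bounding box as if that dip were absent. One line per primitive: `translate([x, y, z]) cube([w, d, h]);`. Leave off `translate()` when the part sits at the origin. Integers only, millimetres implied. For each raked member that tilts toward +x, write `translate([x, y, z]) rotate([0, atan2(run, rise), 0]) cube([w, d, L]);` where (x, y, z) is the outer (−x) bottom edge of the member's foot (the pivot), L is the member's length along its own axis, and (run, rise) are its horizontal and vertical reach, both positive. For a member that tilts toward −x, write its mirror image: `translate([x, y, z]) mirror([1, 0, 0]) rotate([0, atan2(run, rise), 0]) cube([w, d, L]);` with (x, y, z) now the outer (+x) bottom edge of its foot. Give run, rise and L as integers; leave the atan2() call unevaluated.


translate([440, 0, 825]) cube([78, 711, 82]);
translate([0, 62, 0]) rotate([0, atan2(440, 825), 0]) cube([38, 34, 935]);
translate([958, 62, 0]) mirror([1, 0, 0]) rotate([0, atan2(440, 825), 0]) cube([38, 34, 935]);
translate([0, 615, 0]) rotate([0, atan2(440, 825), 0]) cube([38, 34, 935]);
translate([958, 615, 0]) mirror([1, 0, 0]) rotate([0, atan2(440, 825), 0]) cube([38, 34, 935]);


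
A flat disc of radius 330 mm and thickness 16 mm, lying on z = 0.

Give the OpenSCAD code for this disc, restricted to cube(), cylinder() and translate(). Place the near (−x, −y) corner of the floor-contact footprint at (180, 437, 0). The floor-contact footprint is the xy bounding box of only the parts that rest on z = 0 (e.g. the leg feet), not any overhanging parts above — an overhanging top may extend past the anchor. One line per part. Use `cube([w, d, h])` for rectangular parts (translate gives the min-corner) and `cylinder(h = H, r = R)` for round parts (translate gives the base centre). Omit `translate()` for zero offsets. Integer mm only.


translate([510, 767, 0]) cylinder(h = 16, r = 330);


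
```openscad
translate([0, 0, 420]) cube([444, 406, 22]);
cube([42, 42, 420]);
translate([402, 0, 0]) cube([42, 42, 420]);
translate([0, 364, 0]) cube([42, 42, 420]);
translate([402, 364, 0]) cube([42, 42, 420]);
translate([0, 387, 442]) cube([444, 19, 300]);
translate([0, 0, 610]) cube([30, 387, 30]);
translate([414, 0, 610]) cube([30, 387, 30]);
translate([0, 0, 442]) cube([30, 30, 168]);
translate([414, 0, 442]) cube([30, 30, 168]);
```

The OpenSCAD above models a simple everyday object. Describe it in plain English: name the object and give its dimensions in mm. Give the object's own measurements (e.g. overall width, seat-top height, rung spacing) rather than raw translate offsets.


A chair. The seat is a 444×406×22 mm slab with its top at z = 442 mm, on four 42×42 mm corner legs (flush with the seat edges, standing on z = 0). A flat backrest 19 mm thick, 300 mm tall, spans the full seat width and rises from the seat top along its +y edge, rear face flush with the rear of the seat. Two armrests of 30×30 mm section run along each side from the seat's front edge to the front of the backrest, top faces 198 mm above the seat top and outer faces flush with the seat's x-edges; a 30×30 mm post under the front of each armrest stands on the seat at the front corner.


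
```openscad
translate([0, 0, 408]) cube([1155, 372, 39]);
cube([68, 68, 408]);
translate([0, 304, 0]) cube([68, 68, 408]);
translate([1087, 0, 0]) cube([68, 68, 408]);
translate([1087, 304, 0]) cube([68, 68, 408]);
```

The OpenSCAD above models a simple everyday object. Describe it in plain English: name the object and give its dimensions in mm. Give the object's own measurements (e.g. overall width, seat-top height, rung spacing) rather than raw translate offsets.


A long wooden bench with a 1155 mm (x) × 372 mm (y) seat, 39 mm thick, its top surface 447 mm above the floor. Four 68 mm square legs at the seat corners, flush with the edges, run from z = 0 to the seat underside.


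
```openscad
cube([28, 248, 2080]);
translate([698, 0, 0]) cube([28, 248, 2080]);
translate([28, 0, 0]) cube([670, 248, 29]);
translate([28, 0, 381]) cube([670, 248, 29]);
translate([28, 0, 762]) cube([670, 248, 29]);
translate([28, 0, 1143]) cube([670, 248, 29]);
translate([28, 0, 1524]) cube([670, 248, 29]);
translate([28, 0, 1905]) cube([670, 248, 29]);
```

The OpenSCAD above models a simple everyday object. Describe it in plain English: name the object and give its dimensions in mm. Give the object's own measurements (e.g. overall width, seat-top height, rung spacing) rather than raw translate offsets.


An open bookshelf. Two side panels, each 28 mm thick, 248 mm deep and 2080 mm tall, stand 726 mm apart (outside-to-outside). Between them sit 6 shelves, each 29 mm thick and 248 mm deep, spanning the full gap between the sides. The bottom shelf rests on the floor (its underside at z = 0) and the clear gap between one shelf's top and the next shelf's underside is 352 mm.


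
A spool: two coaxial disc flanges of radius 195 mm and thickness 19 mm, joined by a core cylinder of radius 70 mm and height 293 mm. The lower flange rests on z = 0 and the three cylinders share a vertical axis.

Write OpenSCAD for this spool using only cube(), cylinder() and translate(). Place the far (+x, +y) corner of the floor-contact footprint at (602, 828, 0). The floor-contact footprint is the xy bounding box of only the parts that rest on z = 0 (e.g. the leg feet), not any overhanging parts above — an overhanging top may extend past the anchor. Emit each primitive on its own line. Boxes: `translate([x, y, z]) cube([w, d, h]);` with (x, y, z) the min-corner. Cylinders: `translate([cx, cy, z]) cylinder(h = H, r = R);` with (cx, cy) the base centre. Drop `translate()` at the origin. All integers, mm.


translate([407, 633, 0]) cylinder(h = 19, r = 195);
translate([407, 633, 19]) cylinder(h = 293, r = 70);
translate([407, 633, 312]) cylinder(h = 19, r = 195);


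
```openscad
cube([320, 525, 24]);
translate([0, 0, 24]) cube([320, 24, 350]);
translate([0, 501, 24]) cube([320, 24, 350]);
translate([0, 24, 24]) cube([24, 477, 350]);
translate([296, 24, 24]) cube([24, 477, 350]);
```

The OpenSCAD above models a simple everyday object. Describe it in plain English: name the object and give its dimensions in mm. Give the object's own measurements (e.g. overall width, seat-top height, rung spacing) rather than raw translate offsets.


An open-topped rectangular box: outside dimensions 320×525×374 mm, with a uniform wall and base thickness of 24 mm. The base is a full 320×525 slab on the floor; four walls sit on top of the base. The front and back walls (the −y and +y sides) span the full width; the two side walls fit between them.


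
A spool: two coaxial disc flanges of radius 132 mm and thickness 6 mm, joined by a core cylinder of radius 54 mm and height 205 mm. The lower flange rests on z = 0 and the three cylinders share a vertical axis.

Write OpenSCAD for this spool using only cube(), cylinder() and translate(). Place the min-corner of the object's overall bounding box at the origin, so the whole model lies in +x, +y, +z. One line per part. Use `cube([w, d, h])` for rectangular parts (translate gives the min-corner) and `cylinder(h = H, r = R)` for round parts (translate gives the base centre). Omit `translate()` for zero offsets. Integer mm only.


translate([132, 132, 0]) cylinder(h = 6, r = 132);
translate([132, 132, 6]) cylinder(h = 205, r = 54);
translate([132, 132, 211]) cylinder(h = 6, r = 132);


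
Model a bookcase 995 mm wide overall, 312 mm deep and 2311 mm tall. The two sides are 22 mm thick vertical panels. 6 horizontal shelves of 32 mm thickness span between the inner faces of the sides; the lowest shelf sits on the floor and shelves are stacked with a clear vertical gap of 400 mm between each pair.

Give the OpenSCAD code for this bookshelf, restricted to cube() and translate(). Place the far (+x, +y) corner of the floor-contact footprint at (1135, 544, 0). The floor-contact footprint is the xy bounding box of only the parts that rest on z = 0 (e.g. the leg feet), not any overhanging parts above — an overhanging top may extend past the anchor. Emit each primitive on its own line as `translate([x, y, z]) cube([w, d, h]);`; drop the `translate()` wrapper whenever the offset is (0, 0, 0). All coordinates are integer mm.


translate([140, 232, 0]) cube([22, 312, 2311]);
translate([1113, 232, 0]) cube([22, 312, 2311]);
translate([162, 232, 0]) cube([951, 312, 32]);
translate([162, 232, 432]) cube([951, 312, 32]);
translate([162, 232, 864]) cube([951, 312, 32]);
translate([162, 232, 1296]) cube([951, 312, 32]);
translate([162, 232, 1728]) cube([951, 312, 32]);
translate([162, 232, 2160]) cube([951, 312, 32]);


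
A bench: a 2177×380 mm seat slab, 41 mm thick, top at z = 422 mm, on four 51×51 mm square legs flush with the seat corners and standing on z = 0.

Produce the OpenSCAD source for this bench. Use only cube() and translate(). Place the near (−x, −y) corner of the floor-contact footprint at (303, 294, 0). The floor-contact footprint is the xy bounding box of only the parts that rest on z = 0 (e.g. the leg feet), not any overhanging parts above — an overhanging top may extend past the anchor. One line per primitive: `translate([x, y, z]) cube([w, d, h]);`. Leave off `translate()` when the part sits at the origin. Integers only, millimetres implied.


translate([303, 294, 381]) cube([2177, 380, 41]);
translate([303, 294, 0]) cube([51, 51, 381]);
translate([303, 623, 0]) cube([51, 51, 381]);
translate([2429, 294, 0]) cube([51, 51, 381]);
translate([2429, 623, 0]) cube([51, 51, 381]);


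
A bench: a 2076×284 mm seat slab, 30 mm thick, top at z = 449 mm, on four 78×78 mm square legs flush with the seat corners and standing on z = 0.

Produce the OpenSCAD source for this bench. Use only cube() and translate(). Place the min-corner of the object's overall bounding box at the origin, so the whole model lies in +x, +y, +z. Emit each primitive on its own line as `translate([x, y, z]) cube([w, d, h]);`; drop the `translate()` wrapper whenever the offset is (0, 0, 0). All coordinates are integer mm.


// leg_h = 449 − 30 = 419
translate([0, 0, 419]) cube([2076, 284, 30]);
cube([78, 78, 419]);
translate([0, 206, 0]) cube([78, 78, 419]);
translate([1998, 0, 0]) cube([78, 78, 419]);
translate([1998, 206, 0]) cube([78, 78, 419]);


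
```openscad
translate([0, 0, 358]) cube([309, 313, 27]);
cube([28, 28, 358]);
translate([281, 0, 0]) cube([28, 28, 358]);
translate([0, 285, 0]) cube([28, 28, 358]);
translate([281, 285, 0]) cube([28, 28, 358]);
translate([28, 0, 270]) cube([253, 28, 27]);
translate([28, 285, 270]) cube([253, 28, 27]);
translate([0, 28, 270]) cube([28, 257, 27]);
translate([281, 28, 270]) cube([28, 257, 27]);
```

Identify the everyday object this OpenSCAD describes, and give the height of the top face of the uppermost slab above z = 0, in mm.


A stool. The seat height is 385 mm.

A 309×313×27 slab at z = 358 on four corner posts — a stool. The seat top is 358 + 27 = 385 mm.


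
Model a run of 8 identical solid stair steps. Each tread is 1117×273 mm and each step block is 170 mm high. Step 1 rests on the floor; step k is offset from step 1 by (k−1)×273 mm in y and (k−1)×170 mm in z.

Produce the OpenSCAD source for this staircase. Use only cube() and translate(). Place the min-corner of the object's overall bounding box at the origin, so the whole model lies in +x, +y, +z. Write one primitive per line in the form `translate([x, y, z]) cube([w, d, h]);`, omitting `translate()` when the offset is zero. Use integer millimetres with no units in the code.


cube([1117, 273, 170]);
translate([0, 273, 170]) cube([1117, 273, 170]);
translate([0, 546, 340]) cube([1117, 273, 170]);
translate([0, 819, 510]) cube([1117, 273, 170]);
translate([0, 1092, 680]) cube([1117, 273, 170]);
translate([0, 1365, 850]) cube([1117, 273, 170]);
translate([0, 1638, 1020]) cube([1117, 273, 170]);
translate([0, 1911, 1190]) cube([1117, 273, 170]);


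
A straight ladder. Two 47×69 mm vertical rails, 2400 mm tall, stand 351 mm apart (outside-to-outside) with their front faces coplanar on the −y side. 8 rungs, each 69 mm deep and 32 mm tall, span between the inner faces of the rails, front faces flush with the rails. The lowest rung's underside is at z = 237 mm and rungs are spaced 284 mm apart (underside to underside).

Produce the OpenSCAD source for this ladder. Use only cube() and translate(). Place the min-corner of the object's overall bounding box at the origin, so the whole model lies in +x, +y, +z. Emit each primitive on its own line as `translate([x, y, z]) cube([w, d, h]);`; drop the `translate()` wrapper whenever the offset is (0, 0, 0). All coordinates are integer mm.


cube([47, 69, 2400]);
translate([304, 0, 0]) cube([47, 69, 2400]);
translate([47, 0, 237]) cube([257, 69, 32]);
translate([47, 0, 521]) cube([257, 69, 32]);
translate([47, 0, 805]) cube([257, 69, 32]);
translate([47, 0, 1089]) cube([257, 69, 32]);
translate([47, 0, 1373]) cube([257, 69, 32]);
translate([47, 0, 1657]) cube([257, 69, 32]);
translate([47, 0, 1941]) cube([257, 69, 32]);
translate([47, 0, 2225]) cube([257, 69, 32]);


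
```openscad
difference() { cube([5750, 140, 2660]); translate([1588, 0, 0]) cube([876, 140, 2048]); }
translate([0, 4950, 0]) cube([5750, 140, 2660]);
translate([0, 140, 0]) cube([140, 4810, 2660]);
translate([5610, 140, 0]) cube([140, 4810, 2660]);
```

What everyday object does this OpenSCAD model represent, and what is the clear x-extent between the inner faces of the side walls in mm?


A single room. The interior width is 5470 mm.

Four walls enclosing a rectangle with a door in the front wall — a room. Outside width 5750 minus two 140 mm walls gives 5470 mm.


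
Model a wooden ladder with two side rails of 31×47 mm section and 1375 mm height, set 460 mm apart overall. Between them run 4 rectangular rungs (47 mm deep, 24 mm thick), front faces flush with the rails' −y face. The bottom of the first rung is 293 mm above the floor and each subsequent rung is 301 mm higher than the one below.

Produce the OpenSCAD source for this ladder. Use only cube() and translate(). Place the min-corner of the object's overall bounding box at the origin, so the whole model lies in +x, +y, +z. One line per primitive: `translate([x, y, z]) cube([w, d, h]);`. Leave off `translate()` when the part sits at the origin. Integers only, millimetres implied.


cube([31, 47, 1375]);
translate([429, 0, 0]) cube([31, 47, 1375]);
translate([31, 0, 293]) cube([398, 47, 24]);
translate([31, 0, 594]) cube([398, 47, 24]);
translate([31, 0, 895]) cube([398, 47, 24]);
translate([31, 0, 1196]) cube([398, 47, 24]);


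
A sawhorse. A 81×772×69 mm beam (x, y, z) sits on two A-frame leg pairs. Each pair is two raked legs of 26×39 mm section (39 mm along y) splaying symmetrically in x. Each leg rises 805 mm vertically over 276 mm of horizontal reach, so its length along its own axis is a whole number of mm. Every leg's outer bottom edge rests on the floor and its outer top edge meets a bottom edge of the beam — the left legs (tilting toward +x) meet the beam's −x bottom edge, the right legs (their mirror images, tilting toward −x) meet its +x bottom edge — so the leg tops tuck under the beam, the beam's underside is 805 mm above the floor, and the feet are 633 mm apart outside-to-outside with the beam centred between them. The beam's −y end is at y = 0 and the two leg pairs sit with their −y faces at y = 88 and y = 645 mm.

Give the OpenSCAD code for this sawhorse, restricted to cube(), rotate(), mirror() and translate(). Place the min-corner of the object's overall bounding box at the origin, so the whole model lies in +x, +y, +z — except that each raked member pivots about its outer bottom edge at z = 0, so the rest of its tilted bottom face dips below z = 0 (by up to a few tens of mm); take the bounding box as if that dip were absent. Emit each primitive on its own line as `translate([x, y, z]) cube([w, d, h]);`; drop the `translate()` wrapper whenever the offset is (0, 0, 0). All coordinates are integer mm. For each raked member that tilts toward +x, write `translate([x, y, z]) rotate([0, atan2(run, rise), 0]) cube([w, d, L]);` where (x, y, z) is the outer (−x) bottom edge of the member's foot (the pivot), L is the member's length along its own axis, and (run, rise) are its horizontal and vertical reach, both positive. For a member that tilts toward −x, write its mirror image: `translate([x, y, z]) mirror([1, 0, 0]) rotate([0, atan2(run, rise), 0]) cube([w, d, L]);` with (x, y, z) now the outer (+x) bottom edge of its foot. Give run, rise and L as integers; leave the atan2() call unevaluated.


translate([276, 0, 805]) cube([81, 772, 69]);
translate([0, 88, 0]) rotate([0, atan2(276, 805), 0]) cube([26, 39, 851]);
translate([633, 88, 0]) mirror([1, 0, 0]) rotate([0, atan2(276, 805), 0]) cube([26, 39, 851]);
translate([0, 645, 0]) rotate([0, atan2(276, 805), 0]) cube([26, 39, 851]);
translate([633, 645, 0]) mirror([1, 0, 0]) rotate([0, atan2(276, 805), 0]) cube([26, 39, 851]);


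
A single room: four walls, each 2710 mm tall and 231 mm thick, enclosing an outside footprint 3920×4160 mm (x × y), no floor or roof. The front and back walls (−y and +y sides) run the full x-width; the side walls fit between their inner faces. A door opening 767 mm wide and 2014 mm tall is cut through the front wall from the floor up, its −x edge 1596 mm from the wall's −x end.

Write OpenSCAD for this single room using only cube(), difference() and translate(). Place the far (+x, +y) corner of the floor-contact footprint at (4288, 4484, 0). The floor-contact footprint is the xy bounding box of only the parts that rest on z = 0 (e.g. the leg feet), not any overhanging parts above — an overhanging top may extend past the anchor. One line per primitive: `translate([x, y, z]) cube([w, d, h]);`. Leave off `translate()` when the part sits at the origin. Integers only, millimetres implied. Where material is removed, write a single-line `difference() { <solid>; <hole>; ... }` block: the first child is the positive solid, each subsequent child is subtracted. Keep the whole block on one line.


difference() { translate([368, 324, 0]) cube([3920, 231, 2710]); translate([1964, 324, 0]) cube([767, 231, 2014]); }
translate([368, 4253, 0]) cube([3920, 231, 2710]);
translate([368, 555, 0]) cube([231, 3698, 2710]);
translate([4057, 555, 0]) cube([231, 3698, 2710]);


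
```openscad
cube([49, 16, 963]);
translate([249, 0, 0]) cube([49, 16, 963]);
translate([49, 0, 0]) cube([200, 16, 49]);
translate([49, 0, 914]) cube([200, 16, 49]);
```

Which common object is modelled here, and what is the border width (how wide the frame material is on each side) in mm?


A picture frame. The border width is 49 mm.

Four thin pieces enclosing a rectangular opening — a picture frame. The two full-height stiles are 963 mm tall; the top rail sits at z = 914 and is 49 mm tall, so the border above the opening is 963 − 914 = 49 mm, matching the stile x-width.


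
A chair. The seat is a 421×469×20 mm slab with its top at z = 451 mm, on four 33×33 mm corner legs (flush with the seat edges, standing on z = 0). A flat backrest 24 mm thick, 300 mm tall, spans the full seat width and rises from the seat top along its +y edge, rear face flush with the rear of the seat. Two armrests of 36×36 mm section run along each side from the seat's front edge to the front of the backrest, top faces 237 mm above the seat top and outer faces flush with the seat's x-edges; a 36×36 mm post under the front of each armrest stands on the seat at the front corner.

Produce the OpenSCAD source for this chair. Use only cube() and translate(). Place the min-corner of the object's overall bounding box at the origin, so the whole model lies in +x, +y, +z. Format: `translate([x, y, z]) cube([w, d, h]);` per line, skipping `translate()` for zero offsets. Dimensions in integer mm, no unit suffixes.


// leg_h = 451 - 20 = 431
// arm post h = 237 - 36 = 201
translate([0, 0, 431]) cube([421, 469, 20]);
cube([33, 33, 431]);
translate([388, 0, 0]) cube([33, 33, 431]);
translate([0, 436, 0]) cube([33, 33, 431]);
translate([388, 436, 0]) cube([33, 33, 431]);
translate([0, 445, 451]) cube([421, 24, 300]);
translate([0, 0, 652]) cube([36, 445, 36]);
translate([385, 0, 652]) cube([36, 445, 36]);
translate([0, 0, 451]) cube([36, 36, 201]);
translate([385, 0, 451]) cube([36, 36, 201]);


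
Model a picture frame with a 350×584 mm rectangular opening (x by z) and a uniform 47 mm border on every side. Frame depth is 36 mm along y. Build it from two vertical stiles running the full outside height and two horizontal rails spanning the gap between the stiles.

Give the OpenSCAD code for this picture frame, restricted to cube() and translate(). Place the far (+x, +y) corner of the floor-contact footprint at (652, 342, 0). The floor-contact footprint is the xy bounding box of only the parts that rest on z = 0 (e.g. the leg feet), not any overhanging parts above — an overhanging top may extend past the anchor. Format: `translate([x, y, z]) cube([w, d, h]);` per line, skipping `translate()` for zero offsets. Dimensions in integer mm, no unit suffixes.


translate([208, 306, 0]) cube([47, 36, 678]);
translate([605, 306, 0]) cube([47, 36, 678]);
translate([255, 306, 0]) cube([350, 36, 47]);
translate([255, 306, 631]) cube([350, 36, 47]);


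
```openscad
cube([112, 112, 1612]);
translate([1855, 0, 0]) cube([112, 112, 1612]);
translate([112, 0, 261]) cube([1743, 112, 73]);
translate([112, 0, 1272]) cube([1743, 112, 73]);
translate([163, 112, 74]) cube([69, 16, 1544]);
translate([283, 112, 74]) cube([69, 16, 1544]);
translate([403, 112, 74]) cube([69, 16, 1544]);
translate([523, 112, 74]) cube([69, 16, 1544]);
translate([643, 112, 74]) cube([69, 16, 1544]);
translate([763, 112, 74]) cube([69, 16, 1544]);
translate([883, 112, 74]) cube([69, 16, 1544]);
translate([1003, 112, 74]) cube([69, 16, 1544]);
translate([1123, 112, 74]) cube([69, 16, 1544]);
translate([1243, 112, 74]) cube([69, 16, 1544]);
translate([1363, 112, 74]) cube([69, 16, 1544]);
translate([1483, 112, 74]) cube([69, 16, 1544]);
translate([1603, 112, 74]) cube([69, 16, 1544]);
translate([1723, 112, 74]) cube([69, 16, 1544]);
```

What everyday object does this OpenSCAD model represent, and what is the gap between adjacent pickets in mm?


A fence section. The picket gap is 51 mm.

Two posts, two rails, 14 pickets — a fence section. Span 1743 mm holds 14 pickets of 69 mm with 15 equal gaps: ⌊(1743 − 14·69) / 15⌋ = 51 mm.


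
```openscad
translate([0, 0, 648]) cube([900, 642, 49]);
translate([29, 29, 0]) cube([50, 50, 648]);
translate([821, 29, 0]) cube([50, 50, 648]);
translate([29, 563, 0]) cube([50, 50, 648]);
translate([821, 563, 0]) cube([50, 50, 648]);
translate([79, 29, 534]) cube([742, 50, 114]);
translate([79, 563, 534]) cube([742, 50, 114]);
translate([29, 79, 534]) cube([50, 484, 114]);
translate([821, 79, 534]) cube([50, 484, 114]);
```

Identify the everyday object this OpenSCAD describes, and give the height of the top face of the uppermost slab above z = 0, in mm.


A table. The table height is 697 mm.

A 900×642×49 slab sits at z = 648 on four 50 mm square posts — a table. The top surface is at 648 + 49 = 697 mm.


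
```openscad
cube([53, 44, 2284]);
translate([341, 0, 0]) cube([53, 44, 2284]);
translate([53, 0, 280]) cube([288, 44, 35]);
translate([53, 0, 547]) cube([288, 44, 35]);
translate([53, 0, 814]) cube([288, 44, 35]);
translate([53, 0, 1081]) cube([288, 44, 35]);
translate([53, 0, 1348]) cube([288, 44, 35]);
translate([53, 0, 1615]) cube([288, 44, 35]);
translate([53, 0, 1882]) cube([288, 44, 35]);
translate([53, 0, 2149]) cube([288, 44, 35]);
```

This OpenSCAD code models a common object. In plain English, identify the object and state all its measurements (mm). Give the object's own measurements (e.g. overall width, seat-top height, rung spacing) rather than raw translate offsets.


A straight ladder. Two 53×44 mm vertical rails, 2284 mm tall, stand 394 mm apart (outside-to-outside) with their front faces coplanar on the −y side. 8 rungs, each 44 mm deep and 35 mm tall, span between the inner faces of the rails, front faces flush with the rails. The lowest rung's underside is at z = 280 mm and rungs are spaced 267 mm apart (underside to underside).


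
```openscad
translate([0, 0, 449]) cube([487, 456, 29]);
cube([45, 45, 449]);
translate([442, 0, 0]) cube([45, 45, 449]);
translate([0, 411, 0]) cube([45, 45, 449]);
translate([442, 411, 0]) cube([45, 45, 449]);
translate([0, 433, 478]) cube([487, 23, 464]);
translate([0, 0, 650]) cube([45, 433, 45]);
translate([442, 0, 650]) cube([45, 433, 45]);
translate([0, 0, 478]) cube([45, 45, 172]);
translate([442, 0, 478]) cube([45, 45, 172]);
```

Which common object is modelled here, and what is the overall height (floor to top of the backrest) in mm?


A chair. The overall height is 942 mm.

A slab on four corner posts with a tall panel at the back — a chair. The seat slab sits at z = 449 with thickness 29, and the 464 mm backrest starts at the seat top, so the overall height is 449 + 29 + 464 = 942 mm.


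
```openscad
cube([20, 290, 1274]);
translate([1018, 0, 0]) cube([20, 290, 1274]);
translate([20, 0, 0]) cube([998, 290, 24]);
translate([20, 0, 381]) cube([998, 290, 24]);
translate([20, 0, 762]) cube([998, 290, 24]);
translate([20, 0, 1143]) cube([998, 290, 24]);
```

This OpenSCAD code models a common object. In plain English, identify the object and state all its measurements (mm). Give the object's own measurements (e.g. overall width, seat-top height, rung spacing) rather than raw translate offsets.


An open bookshelf. Two side panels, each 20 mm thick, 290 mm deep and 1274 mm tall, stand 1038 mm apart (outside-to-outside). Between them sit 4 shelves, each 24 mm thick and 290 mm deep, spanning the full gap between the sides. The bottom shelf rests on the floor (its underside at z = 0) and the clear gap between one shelf's top and the next shelf's underside is 357 mm.


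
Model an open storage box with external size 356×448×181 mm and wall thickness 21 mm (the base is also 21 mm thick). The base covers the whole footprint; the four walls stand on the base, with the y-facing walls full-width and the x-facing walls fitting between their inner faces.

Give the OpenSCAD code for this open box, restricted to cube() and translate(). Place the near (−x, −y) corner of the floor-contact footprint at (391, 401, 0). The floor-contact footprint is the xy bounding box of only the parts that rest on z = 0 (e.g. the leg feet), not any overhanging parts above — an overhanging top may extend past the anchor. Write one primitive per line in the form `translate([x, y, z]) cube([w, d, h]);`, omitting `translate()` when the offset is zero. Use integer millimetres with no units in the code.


translate([391, 401, 0]) cube([356, 448, 21]);
translate([391, 401, 21]) cube([356, 21, 160]);
translate([391, 828, 21]) cube([356, 21, 160]);
translate([391, 422, 21]) cube([21, 406, 160]);
translate([726, 422, 21]) cube([21, 406, 160]);


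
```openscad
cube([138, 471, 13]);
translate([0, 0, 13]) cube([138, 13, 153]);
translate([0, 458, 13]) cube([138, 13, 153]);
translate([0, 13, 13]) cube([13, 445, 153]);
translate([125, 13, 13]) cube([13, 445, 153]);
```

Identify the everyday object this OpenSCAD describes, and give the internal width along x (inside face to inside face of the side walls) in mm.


An open box. The internal width is 112 mm.

A 138×471 base slab with four walls standing on it — an open box. The base is 138 mm wide and the walls are 13 mm thick, so the internal width is 138 − 2 × 13 = 112 mm.


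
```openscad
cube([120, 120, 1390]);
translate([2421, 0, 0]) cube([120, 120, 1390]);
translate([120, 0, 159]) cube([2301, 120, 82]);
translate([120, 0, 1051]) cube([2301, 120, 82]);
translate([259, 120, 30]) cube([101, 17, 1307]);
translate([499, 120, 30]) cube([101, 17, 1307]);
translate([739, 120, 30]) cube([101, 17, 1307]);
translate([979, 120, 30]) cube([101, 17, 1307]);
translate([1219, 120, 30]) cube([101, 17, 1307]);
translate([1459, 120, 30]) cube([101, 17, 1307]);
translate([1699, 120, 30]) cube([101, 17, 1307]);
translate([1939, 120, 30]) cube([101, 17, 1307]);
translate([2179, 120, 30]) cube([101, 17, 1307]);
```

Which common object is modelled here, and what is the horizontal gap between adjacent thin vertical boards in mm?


A fence section. The picket gap is 139 mm.

Two posts, two rails, 9 pickets — a fence section. Span 2301 mm holds 9 pickets of 101 mm with 10 equal gaps: ⌊(2301 − 9·101) / 10⌋ = 139 mm.


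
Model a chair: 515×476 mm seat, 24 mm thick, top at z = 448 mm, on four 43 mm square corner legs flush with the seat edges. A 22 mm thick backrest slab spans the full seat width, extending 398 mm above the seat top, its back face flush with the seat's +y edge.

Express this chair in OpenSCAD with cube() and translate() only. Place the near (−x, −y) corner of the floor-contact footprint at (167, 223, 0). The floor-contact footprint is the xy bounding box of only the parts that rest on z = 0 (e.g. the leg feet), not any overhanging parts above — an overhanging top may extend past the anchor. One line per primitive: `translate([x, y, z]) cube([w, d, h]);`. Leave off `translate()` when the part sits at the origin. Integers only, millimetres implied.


translate([167, 223, 424]) cube([515, 476, 24]);
translate([167, 223, 0]) cube([43, 43, 424]);
translate([639, 223, 0]) cube([43, 43, 424]);
translate([167, 656, 0]) cube([43, 43, 424]);
translate([639, 656, 0]) cube([43, 43, 424]);
translate([167, 677, 448]) cube([515, 22, 398]);


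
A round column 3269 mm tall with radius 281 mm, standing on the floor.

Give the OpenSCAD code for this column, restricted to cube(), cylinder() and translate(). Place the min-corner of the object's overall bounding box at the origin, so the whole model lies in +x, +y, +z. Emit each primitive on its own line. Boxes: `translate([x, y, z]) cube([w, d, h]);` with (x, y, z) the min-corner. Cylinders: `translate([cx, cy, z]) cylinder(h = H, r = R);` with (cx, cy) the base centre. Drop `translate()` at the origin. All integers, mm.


translate([281, 281, 0]) cylinder(h = 3269, r = 281);


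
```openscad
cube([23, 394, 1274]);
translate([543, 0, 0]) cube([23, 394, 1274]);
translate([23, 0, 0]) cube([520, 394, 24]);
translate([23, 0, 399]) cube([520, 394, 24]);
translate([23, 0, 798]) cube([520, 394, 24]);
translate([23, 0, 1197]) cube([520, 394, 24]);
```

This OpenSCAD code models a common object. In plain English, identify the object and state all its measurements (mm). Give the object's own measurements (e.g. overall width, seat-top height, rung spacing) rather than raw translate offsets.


An open bookshelf. Two side panels, each 23 mm thick, 394 mm deep and 1274 mm tall, stand 566 mm apart (outside-to-outside). Between them sit 4 shelves, each 24 mm thick and 394 mm deep, spanning the full gap between the sides. The bottom shelf rests on the floor (its underside at z = 0) and the clear gap between one shelf's top and the next shelf's underside is 375 mm.
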